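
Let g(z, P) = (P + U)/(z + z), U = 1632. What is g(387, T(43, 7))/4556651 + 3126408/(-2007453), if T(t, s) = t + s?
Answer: -1837727005253441/1179996890867487 ≈ -1.5574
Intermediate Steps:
T(t, s) = s + t
g(z, P) = (1632 + P)/(2*z) (g(z, P) = (P + 1632)/(z + z) = (1632 + P)/((2*z)) = (1632 + P)*(1/(2*z)) = (1632 + P)/(2*z))
g(387, T(43, 7))/4556651 + 3126408/(-2007453) = ((½)*(1632 + (7 + 43))/387)/4556651 + 3126408/(-2007453) = ((½)*(1/387)*(1632 + 50))*(1/4556651) + 3126408*(-1/2007453) = ((½)*(1/387)*1682)*(1/4556651) - 1042136/669151 = (841/387)*(1/4556651) - 1042136/669151 = 841/1763423937 - 1042136/669151 = -1837727005253441/1179996890867487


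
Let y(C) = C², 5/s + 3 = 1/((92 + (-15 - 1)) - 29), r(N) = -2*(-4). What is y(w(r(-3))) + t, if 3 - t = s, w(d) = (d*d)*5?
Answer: 2867331/28 ≈ 1.0240e+5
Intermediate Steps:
r(N) = 8
w(d) = 5*d² (w(d) = d²*5 = 5*d²)
s = -47/28 (s = 5/(-3 + 1/((92 + (-15 - 1)) - 29)) = 5/(-3 + 1/((92 - 16) - 29)) = 5/(-3 + 1/(76 - 29)) = 5/(-3 + 1/47) = 5/(-140/47) = 5*(-47/140) = -47/28 ≈ -1.6786)
t = 131/28 (t = 3 - 1*(-47/28) = 3 + 47/28 = 131/28 ≈ 4.6786)
y(w(r(-3))) + t = (5*8²)² + 131/28 = (5*64)² + 131/28 = 320² + 131/28 = 102400 + 131/28 = 2867331/28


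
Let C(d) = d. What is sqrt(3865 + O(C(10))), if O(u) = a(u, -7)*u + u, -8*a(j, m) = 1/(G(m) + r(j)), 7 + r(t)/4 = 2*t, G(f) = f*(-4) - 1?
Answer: 3*sqrt(10748345)/158 ≈ 62.249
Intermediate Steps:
G(f) = -1 - 4*f (G(f) = -4*f - 1 = -1 - 4*f)
r(t) = -28 + 8*t (r(t) = -28 + 4*(2*t) = -28 + 8*t)
a(j, m) = -1/(8*(-29 - 4*m + 8*j)) (a(j, m) = -1/(8*((-1 - 4*m) + (-28 + 8*j))) = -1/(8*(-29 - 4*m + 8*j)))
O(u) = u + u/(8 - 64*u) (O(u) = u/(232 - 64*u + 32*(-7)) + u = u/(232 - 64*u - 224) + u = u/(8 - 64*u) + u = u + u/(8 - 64*u))
sqrt(3865 + O(C(10))) = sqrt(3865 + (1/8)*10*(-9 + 64*10)/(-1 + 8*10)) = sqrt(3865 + (1/8)*10*(-9 + 640)/(-1 + 80)) = sqrt(3865 + (1/8)*10*631/79) = sqrt(3865 + (1/8)*10*(1/79)*631) = sqrt(3865 + 3155/316) = sqrt(1224495/316) = 3*sqrt(10748345)/158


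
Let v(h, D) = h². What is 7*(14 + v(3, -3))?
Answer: 161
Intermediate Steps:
7*(14 + v(3, -3)) = 7*(14 + 3²) = 7*(14 + 9) = 7*23 = 161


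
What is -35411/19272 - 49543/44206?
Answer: -1260085681/425969016 ≈ -2.9582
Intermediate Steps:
-35411/19272 - 49543/44206 = -1260085681/425969016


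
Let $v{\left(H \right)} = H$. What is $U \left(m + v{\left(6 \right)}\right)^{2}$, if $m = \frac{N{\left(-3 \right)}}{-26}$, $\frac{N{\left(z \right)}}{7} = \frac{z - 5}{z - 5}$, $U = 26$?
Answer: $\frac{22201}{26} \approx 853.88$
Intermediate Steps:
$N{\left(z \right)} = 7$ ($N{\left(z \right)} = 7 \frac{z - 5}{z - 5} = 7 \frac{-5 + z}{-5 + z} = 7 \cdot 1 = 7$)
$m = - \frac{7}{26}$ ($m = \frac{7}{-26} = 7 \left(- \frac{1}{26}\right) = - \frac{7}{26} \approx -0.26923$)
$U \left(m + v{\left(6 \right)}\right)^{2} = 26 \left(- \frac{7}{26} + 6\right)^{2} = 26 \left(\frac{149}{26}\right)^{2} = 26 \cdot \frac{22201}{676} = \frac{22201}{26}$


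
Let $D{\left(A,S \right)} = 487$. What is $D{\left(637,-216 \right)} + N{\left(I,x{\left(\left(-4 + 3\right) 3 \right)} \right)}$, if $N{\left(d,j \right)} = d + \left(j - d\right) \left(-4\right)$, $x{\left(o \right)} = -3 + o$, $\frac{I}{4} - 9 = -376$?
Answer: $-6829$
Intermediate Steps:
$I = -1468$ ($I = 36 + 4 \left(-376\right) = 36 - 1504 = -1468$)
$N{\left(d,j \right)} = - 4 j + 5 d$ ($N{\left(d,j \right)} = d + \left(- 4 j + 4 d\right) = - 4 j + 5 d$)
$D{\left(637,-216 \right)} + N{\left(I,x{\left(\left(-4 + 3\right) 3 \right)} \right)} = 487 - \left(7340 + 4 \left(-3 + \left(-4 + 3\right) 3\right)\right) = 487 - \left(7340 + 4 \left(-3 - 3\right)\right) = 487 - 7316 = -6829$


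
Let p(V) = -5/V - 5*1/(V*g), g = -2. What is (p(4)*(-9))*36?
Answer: 405/2 ≈ 202.50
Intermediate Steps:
p(V) = -5/(2*V) (p(V) = -5/V - 5*(-1/(2*V)) = -5/V - (-5)/(2*V) = -5/V + 5/(2*V) = -5/(2*V))
(p(4)*(-9))*36 = (-5/2/4*(-9))*36 = (-5/2*1/4*(-9))*36 = -5/8*(-9)*36 = (45/8)*36 = 405/2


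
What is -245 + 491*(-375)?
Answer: -184370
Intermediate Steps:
-245 + 491*(-375) = -245 - 184125 = -184370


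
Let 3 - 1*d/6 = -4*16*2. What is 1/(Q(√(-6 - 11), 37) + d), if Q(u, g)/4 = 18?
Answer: 1/858 ≈ 0.0011655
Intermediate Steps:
Q(u, g) = 72 (Q(u, g) = 4*18 = 72)
d = 786 (d = 18 - 6*(-4*16)*2 = 18 - (-384)*2 = 18 - 6*(-128) = 18 + 768 = 786)
1/(Q(√(-6 - 11), 37) + d) = 1/(72 + 786) = 1/858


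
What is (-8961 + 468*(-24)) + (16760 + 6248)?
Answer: 2815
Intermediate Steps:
(-8961 + 468*(-24)) + (16760 + 6248) = (-8961 - 11232) + 23008 = -20193 + 23008 = 2815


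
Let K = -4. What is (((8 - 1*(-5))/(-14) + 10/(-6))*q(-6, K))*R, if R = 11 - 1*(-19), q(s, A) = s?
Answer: 3270/7 ≈ 467.14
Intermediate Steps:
R = 30 (R = 11 + 19 = 30)
(((8 - 1*(-5))/(-14) + 10/(-6))*q(-6, K))*R = (((8 - 1*(-5))/(-14) + 10/(-6))*(-6))*30 = (((8 + 5)*(-1/14) + 10*(-⅙))*(-6))*30 = ((13*(-1/14) - 5/3)*(-6))*30 = ((-13/14 - 5/3)*(-6))*30 = -109/42*(-6)*30 = (109/7)*30 = 3270/7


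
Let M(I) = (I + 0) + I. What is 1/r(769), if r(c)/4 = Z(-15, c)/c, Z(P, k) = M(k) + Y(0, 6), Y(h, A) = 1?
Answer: 769/6156 ≈ 0.12492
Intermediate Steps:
M(I) = 2*I (M(I) = I + I = 2*I)
Z(P, k) = 1 + 2*k (Z(P, k) = 2*k + 1 = 1 + 2*k)
r(c) = 4*(1 + 2*c)/c (r(c) = 4*((1 + 2*c)/c) = 4*(1 + 2*c)/c)
1/r(769) = 1/(8 + 4/769) = 1/(6156/769) = 769/6156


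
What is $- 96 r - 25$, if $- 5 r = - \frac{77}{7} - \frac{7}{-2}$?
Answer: $-169$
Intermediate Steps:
$r = \frac{3}{2}$ ($r = - \frac{- \frac{77}{7} - \frac{7}{-2}}{5} = - \frac{\left(-77\right) \frac{1}{7} - - \frac{7}{2}}{5} = - \frac{-11 + \frac{7}{2}}{5} = \left(- \frac{1}{5}\right) \left(- \frac{15}{2}\right) = \frac{3}{2} \approx 1.5$)
$- 96 r - 25 = \left(-96\right) \frac{3}{2} - 25 = -144 - 25 = -169$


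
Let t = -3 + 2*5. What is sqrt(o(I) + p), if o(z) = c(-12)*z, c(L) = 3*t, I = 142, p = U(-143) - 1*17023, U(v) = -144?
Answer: I*sqrt(14185) ≈ 119.1*I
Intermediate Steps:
t = 7 (t = -3 + 10 = 7)
p = -17167 (p = -144 - 1*17023 = -144 - 17023 = -17167)
c(L) = 21 (c(L) = 3*7 = 21)
o(z) = 21*z
sqrt(o(I) + p) = sqrt(21*142 - 17167) = sqrt(2982 - 17167) = sqrt(-14185) = I*sqrt(14185)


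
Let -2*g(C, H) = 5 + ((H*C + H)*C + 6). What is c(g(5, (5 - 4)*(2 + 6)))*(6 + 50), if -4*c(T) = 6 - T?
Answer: -1841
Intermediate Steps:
g(C, H) = -11/2 - C*(H + C*H)/2 (g(C, H) = -(5 + ((H*C + H)*C + 6))/2 = -(5 + ((C*H + H)*C + 6))/2 = -(5 + ((H + C*H)*C + 6))/2 = -(5 + (C*(H + C*H) + 6))/2 = -(5 + (6 + C*(H + C*H)))/2 = -(11 + C*(H + C*H))/2 = -11/2 - C*(H + C*H)/2)
c(T) = -3/2 + T/4 (c(T) = -(6 - T)/4 = -3/2 + T/4)
c(g(5, (5 - 4)*(2 + 6)))*(6 + 50) = (-3/2 + (-11/2 - ½*5*(5 - 4)*(2 + 6) - ½*(5 - 4)*(2 + 6)*5²)/4)*(6 + 50) = (-3/2 + (-11/2 - ½*5*1*8 - ½*1*8*25)/4)*56 = (-3/2 + (-11/2 - ½*5*8 - ½*8*25)/4)*56 = (-3/2 + (-11/2 - 20 - 100)/4)*56 = (-3/2 + (¼)*(-251/2))*56 = (-3/2 - 251/8)*56 = -263/8*56 = -1841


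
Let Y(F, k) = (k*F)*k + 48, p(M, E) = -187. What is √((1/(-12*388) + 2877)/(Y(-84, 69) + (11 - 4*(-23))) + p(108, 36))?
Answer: 7*I*√826409153485238169/465335772 ≈ 13.675*I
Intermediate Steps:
Y(F, k) = 48 + F*k² (Y(F, k) = (F*k)*k + 48 = F*k² + 48 = 48 + F*k²)
√((1/(-12*388) + 2877)/(Y(-84, 69) + (11 - 4*(-23))) + p(108, 36)) = √((1/(-12*388) + 2877)/((48 - 84*69²) + (11 - 4*(-23))) - 187) = √((1/(-4656) + 2877)/((48 - 84*4761) + (11 + 92)) - 187) = √((-1/4656 + 2877)/((48 - 399924) + 103) - 187) = √(13395311/(4656*(-399876 + 103)) - 187) = √((13395311/4656)/(-399773) - 187) = √((13395311/4656)*(-1/399773) - 187) = √(-13395311/1861343088 - 187) = √(-348084552767/1861343088) = 7*I*√826409153485238169/465335772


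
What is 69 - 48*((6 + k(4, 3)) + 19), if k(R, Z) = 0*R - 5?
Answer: -891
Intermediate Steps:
k(R, Z) = -5 (k(R, Z) = 0 - 5 = -5)
69 - 48*((6 + k(4, 3)) + 19) = 69 - 48*((6 - 5) + 19) = 69 - 48*(1 + 19) = 69 - 48*20 = 69 - 960 = -891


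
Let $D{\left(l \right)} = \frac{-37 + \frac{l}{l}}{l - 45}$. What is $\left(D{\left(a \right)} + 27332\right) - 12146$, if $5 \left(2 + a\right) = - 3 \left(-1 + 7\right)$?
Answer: $\frac{3842238}{253} \approx 15187.0$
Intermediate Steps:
$a = - \frac{28}{5}$ ($a = -2 + \frac{\left(-3\right) \left(-1 + 7\right)}{5} = -2 + \frac{\left(-3\right) 6}{5} = -2 + \frac{1}{5} \left(-18\right) = -2 - \frac{18}{5} = - \frac{28}{5} \approx -5.6$)
$D{\left(l \right)} = - \frac{36}{-45 + l}$ ($D{\left(l \right)} = \frac{-37 + 1}{-45 + l} = - \frac{36}{-45 + l}$)
$\left(D{\left(a \right)} + 27332\right) - 12146 = \left(- \frac{36}{-45 - \frac{28}{5}} + 27332\right) - 12146 = \left(- \frac{36}{- \frac{253}{5}} + 27332\right) - 12146 = \left(\left(-36\right) \left(- \frac{5}{253}\right) + 27332\right) - 12146 = \left(\frac{180}{253} + 27332\right) - 12146 = \frac{6915176}{253} - 12146 = \frac{3842238}{253}$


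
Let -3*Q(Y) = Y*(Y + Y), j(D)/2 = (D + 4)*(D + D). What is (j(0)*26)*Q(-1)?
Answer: 0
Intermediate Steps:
j(D) = 4*D*(4 + D) (j(D) = 2*((D + 4)*(D + D)) = 2*((4 + D)*(2*D)) = 2*(2*D*(4 + D)) = 4*D*(4 + D))
Q(Y) = -2*Y²/3 (Q(Y) = -Y*(Y + Y)/3 = -Y*2*Y/3 = -2*Y²/3)
(j(0)*26)*Q(-1) = ((4*0*(4 + 0))*26)*(-⅔*(-1)²) = ((4*0*4)*26)*(-⅔*1) = (0*26)*(-⅔) = 0*(-⅔) = 0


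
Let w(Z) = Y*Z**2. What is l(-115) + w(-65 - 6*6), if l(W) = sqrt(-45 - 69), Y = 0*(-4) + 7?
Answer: 71407 + I*sqrt(114) ≈ 71407.0 + 10.677*I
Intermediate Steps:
Y = 7 (Y = 0 + 7 = 7)
l(W) = I*sqrt(114) (l(W) = sqrt(-114) = I*sqrt(114))
w(Z) = 7*Z**2
l(-115) + w(-65 - 6*6) = I*sqrt(114) + 7*(-65 - 6*6)**2 = I*sqrt(114) + 7*(-65 - 1*36)**2 = I*sqrt(114) + 7*(-65 - 36)**2 = I*sqrt(114) + 7*(-101)**2 = I*sqrt(114) + 7*10201 = I*sqrt(114) + 71407 = 71407 + I*sqrt(114)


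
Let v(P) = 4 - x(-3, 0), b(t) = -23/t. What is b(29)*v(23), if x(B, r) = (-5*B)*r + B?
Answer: -161/29 ≈ -5.5517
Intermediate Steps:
x(B, r) = B - 5*B*r (x(B, r) = -5*B*r + B = B - 5*B*r)
v(P) = 7 (v(P) = 4 - (-3)*(1 - 5*0) = 4 - (-3)*(1 + 0) = 4 - (-3) = 4 - 1*(-3) = 4 + 3 = 7)
b(29)*v(23) = -23/29*7 = -161/29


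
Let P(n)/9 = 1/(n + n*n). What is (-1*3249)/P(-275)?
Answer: -27201350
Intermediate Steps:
P(n) = 9/(n + n²) (P(n) = 9/(n + n*n) = 9/(n + n²))
(-1*3249)/P(-275) = (-1*3249)/((9/(-275*(1 - 275)))) = -3249/(9*(-1/275)/(-274)) = -3249/(9*(-1/275)*(-1/274)) = -3249/9/75350 = -3249*75350/9 = -27201350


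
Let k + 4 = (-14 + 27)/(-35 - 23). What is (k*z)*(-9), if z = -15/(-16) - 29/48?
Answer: 735/58 ≈ 12.672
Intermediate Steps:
k = -245/58 (k = -4 + (-14 + 27)/(-35 - 23) = -4 + 13/(-58) = -4 + 13*(-1/58) = -4 - 13/58 = -245/58 ≈ -4.2241)
z = 1/3 (z = -15*(-1/16) - 29*1/48 = 15/16 - 29/48 = 1/3 ≈ 0.33333)
(k*z)*(-9) = -245/58*1/3*(-9) = -245/174*(-9) = 735/58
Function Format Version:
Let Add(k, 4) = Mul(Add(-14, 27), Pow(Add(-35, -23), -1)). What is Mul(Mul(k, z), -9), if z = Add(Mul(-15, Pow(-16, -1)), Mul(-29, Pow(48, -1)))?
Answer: Rational(735, 58) ≈ 12.672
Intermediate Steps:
k = Rational(-245, 58) (k = Add(-4, Mul(Add(-14, 27), Pow(Add(-35, -23), -1))) = Add(-4, Mul(13, Pow(-58, -1))) = Add(-4, Mul(13, Rational(-1, 58))) = Add(-4, Rational(-13, 58)) = Rational(-245, 58) ≈ -4.2241)
z = Rational(1, 3) (z = Add(Mul(-15, Rational(-1, 16)), Mul(-29, Rational(1, 48))) = Add(Rational(15, 16), Rational(-29, 48)) = Rational(1, 3) ≈ 0.33333)
Mul(Mul(k, z), -9) = Mul(Mul(Rational(-245, 58), Rational(1, 3)), -9) = Mul(Rational(-245, 174), -9) = Rational(735, 58)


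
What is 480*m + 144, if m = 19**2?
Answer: 173424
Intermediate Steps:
m = 361
480*m + 144 = 480*361 + 144 = 173280 + 144 = 173424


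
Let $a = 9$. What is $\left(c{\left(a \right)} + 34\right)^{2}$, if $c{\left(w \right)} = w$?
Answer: $1849$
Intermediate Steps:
$\left(c{\left(a \right)} + 34\right)^{2} = \left(9 + 34\right)^{2} = 43^{2} = 1849$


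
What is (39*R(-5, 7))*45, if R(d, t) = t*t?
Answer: 85995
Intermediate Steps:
R(d, t) = t²
(39*R(-5, 7))*45 = (39*7²)*45 = (39*49)*45 = 1911*45 = 85995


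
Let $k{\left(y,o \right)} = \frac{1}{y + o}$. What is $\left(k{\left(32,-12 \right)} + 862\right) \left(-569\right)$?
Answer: $- \frac{9810129}{20} \approx -4.9051 \cdot 10^{5}$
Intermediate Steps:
$k{\left(y,o \right)} = \frac{1}{o + y}$
$\left(k{\left(32,-12 \right)} + 862\right) \left(-569\right) = \left(\frac{1}{-12 + 32} + 862\right) \left(-569\right) = \left(\frac{1}{20} + 862\right) \left(-569\right) = \frac{17241}{20} \left(-569\right) = - \frac{9810129}{20}$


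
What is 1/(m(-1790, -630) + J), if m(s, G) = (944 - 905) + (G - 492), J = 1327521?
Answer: 1/1326438 ≈ 7.5390e-7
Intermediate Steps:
m(s, G) = -453 + G (m(s, G) = 39 + (-492 + G) = -453 + G)
1/(m(-1790, -630) + J) = 1/((-453 - 630) + 1327521) = 1/(-1083 + 1327521) = 1/1326438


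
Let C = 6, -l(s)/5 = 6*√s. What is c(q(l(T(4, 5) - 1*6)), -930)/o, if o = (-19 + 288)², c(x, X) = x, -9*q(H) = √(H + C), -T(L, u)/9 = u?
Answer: -√(6 - 30*I*√51)/651249 ≈ -1.6117e-5 + 1.5672e-5*I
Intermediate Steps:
T(L, u) = -9*u
l(s) = -30*√s
q(H) = -√(6 + H)/9 (q(H) = -√(H + 6)/9 = -√(6 + H)/9)
o = 72361 (o = 269² = 72361)
c(q(l(T(4, 5) - 1*6)), -930)/o = -√(6 - 30*√(-9*5 - 1*6))/9/72361 = -√(6 - 30*√(-45 - 6))/9*(1/72361) = -√(6 - 30*I*√51)/9*(1/72361) = -√(6 - 30*I*√51)/651249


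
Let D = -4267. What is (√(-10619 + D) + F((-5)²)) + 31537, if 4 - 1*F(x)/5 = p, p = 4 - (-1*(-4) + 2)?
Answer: 31567 + 3*I*√1654 ≈ 31567.0 + 122.01*I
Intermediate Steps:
p = -2 (p = 4 - (4 + 2) = 4 - 1*6 = 4 - 6 = -2)
F(x) = 30 (F(x) = 20 - 5*(-2) = 20 + 10 = 30)
(√(-10619 + D) + F((-5)²)) + 31537 = (√(-10619 - 4267) + 30) + 31537 = (√(-14886) + 30) + 31537 = (3*I*√1654 + 30) + 31537 = (30 + 3*I*√1654) + 31537 = 31567 + 3*I*√1654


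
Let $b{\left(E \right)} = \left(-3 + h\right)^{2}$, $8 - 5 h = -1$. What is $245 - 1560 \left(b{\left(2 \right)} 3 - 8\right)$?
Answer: $\frac{29929}{5} \approx 5985.8$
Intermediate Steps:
$h = \frac{9}{5}$ ($h = \frac{8}{5} - - \frac{1}{5} = \frac{8}{5} + \frac{1}{5} = \frac{9}{5} \approx 1.8$)
$b{\left(E \right)} = \frac{36}{25}$ ($b{\left(E \right)} = \left(-3 + \frac{9}{5}\right)^{2} = \left(- \frac{6}{5}\right)^{2} = \frac{36}{25}$)
$245 - 1560 \left(b{\left(2 \right)} 3 - 8\right) = 245 - 1560 \left(\frac{36}{25} \cdot 3 - 8\right) = 245 - 1560 \left(\frac{108}{25} - 8\right) = 245 - - \frac{28704}{5} = 245 + \frac{28704}{5} = \frac{29929}{5}$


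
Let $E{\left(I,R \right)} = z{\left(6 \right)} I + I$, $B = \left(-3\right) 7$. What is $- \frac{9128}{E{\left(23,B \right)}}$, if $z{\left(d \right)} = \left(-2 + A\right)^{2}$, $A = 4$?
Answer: $- \frac{9128}{115} \approx -79.374$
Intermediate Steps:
$B = -21$
$z{\left(d \right)} = 4$ ($z{\left(d \right)} = \left(-2 + 4\right)^{2} = 2^{2} = 4$)
$E{\left(I,R \right)} = 5 I$ ($E{\left(I,R \right)} = 4 I + I = 5 I$)
$- \frac{9128}{E{\left(23,B \right)}} = - \frac{9128}{5 \cdot 23} = - \frac{9128}{115}$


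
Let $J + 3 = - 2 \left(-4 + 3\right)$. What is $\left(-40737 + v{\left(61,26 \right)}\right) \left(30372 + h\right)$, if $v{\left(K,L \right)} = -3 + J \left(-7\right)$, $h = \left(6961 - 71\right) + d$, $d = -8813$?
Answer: $-1158813117$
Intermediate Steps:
$J = -1$ ($J = -3 - 2 \left(-4 + 3\right) = -3 - -2 = -3 + 2 = -1$)
$h = -1923$ ($h = \left(6961 - 71\right) - 8813 = 6890 - 8813 = -1923$)
$v{\left(K,L \right)} = 4$ ($v{\left(K,L \right)} = -3 - -7 = -3 + 7 = 4$)
$\left(-40737 + v{\left(61,26 \right)}\right) \left(30372 + h\right) = \left(-40737 + 4\right) \left(30372 - 1923\right) = \left(-40733\right) 28449 = -1158813117$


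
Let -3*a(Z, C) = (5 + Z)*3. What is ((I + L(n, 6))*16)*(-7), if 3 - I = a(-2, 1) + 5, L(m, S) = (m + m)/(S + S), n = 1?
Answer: -392/3 ≈ -130.67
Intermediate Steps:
L(m, S) = m/S (L(m, S) = (2*m)/((2*S)) = (2*m)*(1/(2*S)) = m/S)
a(Z, C) = -5 - Z (a(Z, C) = -(5 + Z)*3/3 = -(15 + 3*Z)/3 = -5 - Z)
I = 1 (I = 3 - ((-5 - 1*(-2)) + 5) = 3 - ((-5 + 2) + 5) = 3 - (-3 + 5) = 3 - 1*2 = 3 - 2 = 1)
((I + L(n, 6))*16)*(-7) = ((1 + 1/6)*16)*(-7) = ((7/6)*16)*(-7) = (56/3)*(-7) = -392/3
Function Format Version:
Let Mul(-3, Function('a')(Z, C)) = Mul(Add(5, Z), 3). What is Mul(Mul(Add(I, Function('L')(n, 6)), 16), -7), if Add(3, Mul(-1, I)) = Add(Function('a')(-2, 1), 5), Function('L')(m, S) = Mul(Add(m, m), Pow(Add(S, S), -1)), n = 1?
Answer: Rational(-392, 3) ≈ -130.67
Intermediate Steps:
Function('L')(m, S) = Mul(m, Pow(S, -1)) (Function('L')(m, S) = Mul(Mul(2, m), Pow(Mul(2, S), -1)) = Mul(Mul(2, m), Mul(Rational(1, 2), Pow(S, -1))) = Mul(m, Pow(S, -1)))
Function('a')(Z, C) = Add(-5, Mul(-1, Z)) (Function('a')(Z, C) = Mul(Rational(-1, 3), Mul(Add(5, Z), 3)) = Mul(Rational(-1, 3), Add(15, Mul(3, Z))) = Add(-5, Mul(-1, Z)))
I = 1 (I = Add(3, Mul(-1, Add(Add(-5, Mul(-1, -2)), 5))) = Add(3, Mul(-1, Add(Add(-5, 2), 5))) = Add(3, Mul(-1, Add(-3, 5))) = Add(3, Mul(-1, 2)) = Add(3, -2) = 1)
Mul(Mul(Add(I, Function('L')(n, 6)), 16), -7) = Mul(Mul(Add(1, Mul(1, Pow(6, -1))), 16), -7) = Mul(Mul(Add(1, Mul(1, Rational(1, 6))), 16), -7) = Mul(Mul(Add(1, Rational(1, 6)), 16), -7) = Mul(Mul(Rational(7, 6), 16), -7) = Mul(Rational(56, 3), -7) = Rational(-392, 3)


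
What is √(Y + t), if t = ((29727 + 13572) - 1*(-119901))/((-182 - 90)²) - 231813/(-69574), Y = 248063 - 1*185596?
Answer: 2*√2954092179859/13753 ≈ 249.95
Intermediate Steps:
Y = 62467 (Y = 248063 - 185596 = 62467)
t = 76161/13753 (t = (43299 + 119901)/((-272)²) - 231813*(-1/69574) = 163200/73984 + 5391/1618 = 163200*(1/73984) + 5391/1618 = 75/34 + 5391/1618 = 76161/13753 ≈ 5.5378)
√(Y + t) = √(62467 + 76161/13753) = √(859184812/13753) = 2*√2954092179859/13753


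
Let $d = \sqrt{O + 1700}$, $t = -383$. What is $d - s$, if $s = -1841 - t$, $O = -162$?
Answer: $1458 + \sqrt{1538} \approx 1497.2$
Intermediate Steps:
$s = -1458$ ($s = -1841 - -383 = -1841 + 383 = -1458$)
$d = \sqrt{1538}$ ($d = \sqrt{-162 + 1700} = \sqrt{1538} \approx 39.217$)
$d - s = \sqrt{1538} - -1458 = \sqrt{1538} + 1458 = 1458 + \sqrt{1538}$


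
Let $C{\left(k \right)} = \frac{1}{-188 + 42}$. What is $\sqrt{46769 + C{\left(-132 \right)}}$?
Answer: $\frac{3 \sqrt{110769762}}{146} \approx 216.26$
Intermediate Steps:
$C{\left(k \right)} = - \frac{1}{146}$ ($C{\left(k \right)} = \frac{1}{-146} = - \frac{1}{146}$)
$\sqrt{46769 + C{\left(-132 \right)}} = \sqrt{46769 - \frac{1}{146}} = \sqrt{\frac{6828273}{146}} = \frac{3 \sqrt{110769762}}{146}$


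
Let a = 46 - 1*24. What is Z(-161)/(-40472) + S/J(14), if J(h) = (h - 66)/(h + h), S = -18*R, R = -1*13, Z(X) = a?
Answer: -2549747/20236 ≈ -126.00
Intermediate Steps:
a = 22 (a = 46 - 24 = 22)
Z(X) = 22
R = -13
S = 234 (S = -18*(-13) = 234)
J(h) = (-66 + h)/(2*h) (J(h) = (-66 + h)/((2*h)) = (-66 + h)*(1/(2*h)) = (-66 + h)/(2*h))
Z(-161)/(-40472) + S/J(14) = 22/(-40472) + 234/(((½)*(-66 + 14)/14)) = 22*(-1/40472) + 234/(((½)*(1/14)*(-52))) = -11/20236 + 234/(-13/7) = -11/20236 + 234*(-7/13) = -11/20236 - 126 = -2549747/20236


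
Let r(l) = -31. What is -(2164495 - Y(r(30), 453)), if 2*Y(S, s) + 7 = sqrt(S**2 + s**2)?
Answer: -4328997/2 + sqrt(206170)/2 ≈ -2.1643e+6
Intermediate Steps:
Y(S, s) = -7/2 + sqrt(S**2 + s**2)/2
-(2164495 - Y(r(30), 453)) = -(2164495 - (-7/2 + sqrt((-31)**2 + 453**2)/2)) = -(2164495 - (-7/2 + sqrt(961 + 205209)/2)) = -(2164495 - (-7/2 + sqrt(206170)/2)) = -(2164495 + (7/2 - sqrt(206170)/2)) = -(4328997/2 - sqrt(206170)/2) = -4328997/2 + sqrt(206170)/2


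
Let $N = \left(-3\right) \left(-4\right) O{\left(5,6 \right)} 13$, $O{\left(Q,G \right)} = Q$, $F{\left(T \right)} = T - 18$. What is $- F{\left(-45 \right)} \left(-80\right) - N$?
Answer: $-5820$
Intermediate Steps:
$F{\left(T \right)} = -18 + T$
$N = 780$ ($N = \left(-3\right) \left(-4\right) 5 \cdot 13 = 12 \cdot 5 \cdot 13 = 60 \cdot 13 = 780$)
$- F{\left(-45 \right)} \left(-80\right) - N = - (-18 - 45) \left(-80\right) - 780 = \left(-1\right) \left(-63\right) \left(-80\right) - 780 = 63 \left(-80\right) - 780 = -5040 - 780 = -5820$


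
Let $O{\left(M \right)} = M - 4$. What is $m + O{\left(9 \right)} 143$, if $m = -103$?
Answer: $612$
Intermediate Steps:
$O{\left(M \right)} = -4 + M$
$m + O{\left(9 \right)} 143 = -103 + \left(-4 + 9\right) 143 = -103 + 5 \cdot 143 = -103 + 715 = 612$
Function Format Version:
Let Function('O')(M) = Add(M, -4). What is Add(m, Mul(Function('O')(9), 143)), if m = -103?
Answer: 612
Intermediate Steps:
Function('O')(M) = Add(-4, M)
Add(m, Mul(Function('O')(9), 143)) = Add(-103, Mul(Add(-4, 9), 143)) = Add(-103, Mul(5, 143)) = Add(-103, 715) = 612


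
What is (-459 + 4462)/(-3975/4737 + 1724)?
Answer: 6320737/2720871 ≈ 2.3231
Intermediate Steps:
(-459 + 4462)/(-3975/4737 + 1724) = 4003/(-3975*1/4737 + 1724) = 4003/(-1325/1579 + 1724) = 4003/(2720871/1579) = 4003*(1579/2720871) = 6320737/2720871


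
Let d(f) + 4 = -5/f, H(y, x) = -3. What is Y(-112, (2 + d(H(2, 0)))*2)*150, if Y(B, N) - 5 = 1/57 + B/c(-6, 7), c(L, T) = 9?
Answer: -63500/57 ≈ -1114.0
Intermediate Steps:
d(f) = -4 - 5/f
Y(B, N) = 286/57 + B/9 (Y(B, N) = 5 + (1/57 + B/9) = 286/57 + B/9)
Y(-112, (2 + d(H(2, 0)))*2)*150 = (286/57 + (1/9)*(-112))*150 = (286/57 - 112/9)*150 = -1270/171*150 = -63500/57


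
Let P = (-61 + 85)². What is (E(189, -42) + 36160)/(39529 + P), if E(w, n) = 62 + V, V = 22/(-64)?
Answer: 89161/98720 ≈ 0.90317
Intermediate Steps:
V = -11/32 (V = 22*(-1/64) = -11/32 ≈ -0.34375)
P = 576 (P = 24² = 576)
E(w, n) = 1973/32 (E(w, n) = 62 - 11/32 = 1973/32)
(E(189, -42) + 36160)/(39529 + P) = (1973/32 + 36160)/(39529 + 576) = (1159093/32)/40105 = (1159093/32)*(1/40105) = 89161/98720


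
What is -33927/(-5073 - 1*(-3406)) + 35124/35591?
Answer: 1266047565/59330197 ≈ 21.339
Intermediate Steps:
-33927/(-5073 - 1*(-3406)) + 35124/35591 = -33927/(-5073 + 3406) + 35124*(1/35591) = -33927/(-1667) + 35124/35591 = -33927*(-1/1667) + 35124/35591 = 33927/1667 + 35124/35591 = 1266047565/59330197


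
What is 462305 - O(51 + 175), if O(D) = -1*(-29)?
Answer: 462276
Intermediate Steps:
O(D) = 29
462305 - O(51 + 175) = 462305 - 1*29 = 462305 - 29 = 462276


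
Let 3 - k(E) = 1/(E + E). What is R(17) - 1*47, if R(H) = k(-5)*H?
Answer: 57/10 ≈ 5.7000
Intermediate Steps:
k(E) = 3 - 1/(2*E) (k(E) = 3 - 1/(E + E) = 3 - 1/(2*E))
R(H) = 31*H/10 (R(H) = (3 - 1/2/(-5))*H = (3 - 1/2*(-1/5))*H = (3 + 1/10)*H = 31*H/10)
R(17) - 1*47 = (31/10)*17 - 1*47 = 527/10 - 47 = 57/10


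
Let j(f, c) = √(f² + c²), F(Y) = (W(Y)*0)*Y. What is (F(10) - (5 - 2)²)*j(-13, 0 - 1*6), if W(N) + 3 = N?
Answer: -9*√205 ≈ -128.86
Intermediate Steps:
W(N) = -3 + N
F(Y) = 0 (F(Y) = ((-3 + Y)*0)*Y = 0*Y = 0)
j(f, c) = √(c² + f²)
(F(10) - (5 - 2)²)*j(-13, 0 - 1*6) = (0 - (5 - 2)²)*√((0 - 1*6)² + (-13)²) = (0 - 1*3²)*√((0 - 6)² + 169) = (0 - 1*9)*√((-6)² + 169) = (0 - 9)*√(36 + 169) = -9*√205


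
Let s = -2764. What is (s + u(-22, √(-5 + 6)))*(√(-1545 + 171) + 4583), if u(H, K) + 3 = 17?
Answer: -12603250 - 2750*I*√1374 ≈ -1.2603e+7 - 1.0194e+5*I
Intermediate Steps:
u(H, K) = 14 (u(H, K) = -3 + 17 = 14)
(s + u(-22, √(-5 + 6)))*(√(-1545 + 171) + 4583) = (-2764 + 14)*(√(-1545 + 171) + 4583) = -2750*(√(-1374) + 4583) = -2750*(I*√1374 + 4583) = -2750*(4583 + I*√1374) = -12603250 - 2750*I*√1374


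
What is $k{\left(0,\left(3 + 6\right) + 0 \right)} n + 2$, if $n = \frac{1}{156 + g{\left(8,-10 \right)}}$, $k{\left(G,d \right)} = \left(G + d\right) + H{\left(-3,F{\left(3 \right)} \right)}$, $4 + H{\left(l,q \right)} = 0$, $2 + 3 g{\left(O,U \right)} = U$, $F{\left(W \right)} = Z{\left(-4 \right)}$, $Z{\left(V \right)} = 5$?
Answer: $\frac{309}{152} \approx 2.0329$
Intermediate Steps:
$F{\left(W \right)} = 5$
$g{\left(O,U \right)} = - \frac{2}{3} + \frac{U}{3}$
$H{\left(l,q \right)} = -4$ ($H{\left(l,q \right)} = -4 + 0 = -4$)
$k{\left(G,d \right)} = -4 + G + d$ ($k{\left(G,d \right)} = \left(G + d\right) - 4 = -4 + G + d$)
$n = \frac{1}{152}$ ($n = \frac{1}{156 + \left(- \frac{2}{3} + \frac{1}{3} \left(-10\right)\right)} = \frac{1}{156 - 4} = \frac{1}{152} \approx 0.0065789$)
$k{\left(0,\left(3 + 6\right) + 0 \right)} n + 2 = \left(-4 + 0 + \left(\left(3 + 6\right) + 0\right)\right) \frac{1}{152} + 2 = \left(-4 + 0 + \left(9 + 0\right)\right) \frac{1}{152} + 2 = \left(-4 + 0 + 9\right) \frac{1}{152} + 2 = 5 \cdot \frac{1}{152} + 2 = \frac{5}{152} + 2 = \frac{309}{152}$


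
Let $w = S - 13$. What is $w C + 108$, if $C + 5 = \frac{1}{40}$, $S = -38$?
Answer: $\frac{14469}{40} \approx 361.73$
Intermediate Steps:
$C = - \frac{199}{40}$ ($C = -5 + \frac{1}{40} = - \frac{199}{40} \approx -4.975$)
$w = -51$ ($w = -38 - 13 = -51$)
$w C + 108 = \left(-51\right) \left(- \frac{199}{40}\right) + 108 = \frac{10149}{40} + 108 = \frac{14469}{40}$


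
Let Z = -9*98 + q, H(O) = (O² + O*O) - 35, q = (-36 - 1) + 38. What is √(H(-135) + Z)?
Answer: √35534 ≈ 188.50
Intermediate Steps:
q = 1 (q = -37 + 38 = 1)
H(O) = -35 + 2*O² (H(O) = (O² + O²) - 35 = 2*O² - 35 = -35 + 2*O²)
Z = -881 (Z = -9*98 + 1 = -882 + 1 = -881)
√(H(-135) + Z) = √((-35 + 2*(-135)²) - 881) = √((-35 + 2*18225) - 881) = √((-35 + 36450) - 881) = √(36415 - 881) = √35534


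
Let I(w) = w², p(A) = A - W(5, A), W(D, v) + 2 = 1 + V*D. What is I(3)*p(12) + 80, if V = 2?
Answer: 107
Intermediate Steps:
W(D, v) = -1 + 2*D (W(D, v) = -2 + (1 + 2*D) = -1 + 2*D)
p(A) = -9 + A (p(A) = A - (-1 + 2*5) = A - (-1 + 10) = A - 1*9 = A - 9 = -9 + A)
I(3)*p(12) + 80 = 3²*(-9 + 12) + 80 = 9*3 + 80 = 27 + 80 = 107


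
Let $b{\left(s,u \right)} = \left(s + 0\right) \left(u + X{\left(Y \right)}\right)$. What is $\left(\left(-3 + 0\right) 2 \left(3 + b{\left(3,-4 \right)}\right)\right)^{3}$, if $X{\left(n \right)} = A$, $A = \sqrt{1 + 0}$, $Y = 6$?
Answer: $46656$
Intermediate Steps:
$A = 1$ ($A = \sqrt{1} = 1$)
$X{\left(n \right)} = 1$
$b{\left(s,u \right)} = s \left(1 + u\right)$ ($b{\left(s,u \right)} = \left(s + 0\right) \left(u + 1\right) = s \left(1 + u\right)$)
$\left(\left(-3 + 0\right) 2 \left(3 + b{\left(3,-4 \right)}\right)\right)^{3} = \left(\left(-3 + 0\right) 2 \left(3 + 3 \left(1 - 4\right)\right)\right)^{3} = \left(\left(-3\right) 2 \left(3 + 3 \left(-3\right)\right)\right)^{3} = \left(- 6 \left(3 - 9\right)\right)^{3} = \left(\left(-6\right) \left(-6\right)\right)^{3} = 36^{3} = 46656$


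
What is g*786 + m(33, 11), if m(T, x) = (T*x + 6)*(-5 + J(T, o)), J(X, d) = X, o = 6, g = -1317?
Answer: -1024830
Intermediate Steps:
m(T, x) = (-5 + T)*(6 + T*x) (m(T, x) = (T*x + 6)*(-5 + T) = (6 + T*x)*(-5 + T) = (-5 + T)*(6 + T*x))
g*786 + m(33, 11) = -1317*786 + (-30 + 6*33 + 11*33² - 5*33*11) = -1035162 + (-30 + 198 + 11*1089 - 1815) = -1035162 + (-30 + 198 + 11979 - 1815) = -1035162 + 10332 = -1024830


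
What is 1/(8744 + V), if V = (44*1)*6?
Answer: 1/9008 ≈ 0.00011101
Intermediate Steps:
V = 264 (V = 44*6 = 264)
1/(8744 + V) = 1/(8744 + 264) = 1/9008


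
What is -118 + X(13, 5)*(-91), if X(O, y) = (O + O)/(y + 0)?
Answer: -2956/5 ≈ -591.20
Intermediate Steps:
X(O, y) = 2*O/y (X(O, y) = (2*O)/y = 2*O/y)
-118 + X(13, 5)*(-91) = -118 + (2*13/5)*(-91) = -118 + (2*13*(⅕))*(-91) = -118 + (26/5)*(-91) = -118 - 2366/5 = -2956/5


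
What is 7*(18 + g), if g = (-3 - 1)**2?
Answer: 238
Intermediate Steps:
g = 16 (g = (-4)**2 = 16)
7*(18 + g) = 7*(18 + 16) = 7*34 = 238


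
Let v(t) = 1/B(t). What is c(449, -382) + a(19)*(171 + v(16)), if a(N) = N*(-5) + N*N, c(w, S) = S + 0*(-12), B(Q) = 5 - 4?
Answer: 45370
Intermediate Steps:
B(Q) = 1
c(w, S) = S (c(w, S) = S + 0 = S)
a(N) = N² - 5*N (a(N) = -5*N + N² = N² - 5*N)
v(t) = 1 (v(t) = 1/1 = 1)
c(449, -382) + a(19)*(171 + v(16)) = -382 + (19*(-5 + 19))*(171 + 1) = -382 + (19*14)*172 = -382 + 266*172 = -382 + 45752 = 45370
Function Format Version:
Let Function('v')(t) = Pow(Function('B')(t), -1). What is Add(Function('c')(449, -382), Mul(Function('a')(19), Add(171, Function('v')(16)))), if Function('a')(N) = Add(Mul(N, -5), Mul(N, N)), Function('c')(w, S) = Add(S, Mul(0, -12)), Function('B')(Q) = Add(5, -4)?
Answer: 45370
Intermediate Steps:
Function('B')(Q) = 1
Function('c')(w, S) = S (Function('c')(w, S) = Add(S, 0) = S)
Function('a')(N) = Add(Pow(N, 2), Mul(-5, N)) (Function('a')(N) = Add(Mul(-5, N), Pow(N, 2)) = Add(Pow(N, 2), Mul(-5, N)))
Function('v')(t) = 1 (Function('v')(t) = Pow(1, -1) = 1)
Add(Function('c')(449, -382), Mul(Function('a')(19), Add(171, Function('v')(16)))) = Add(-382, Mul(Mul(19, Add(-5, 19)), Add(171, 1))) = Add(-382, Mul(Mul(19, 14), 172)) = Add(-382, Mul(266, 172)) = Add(-382, 45752) = 45370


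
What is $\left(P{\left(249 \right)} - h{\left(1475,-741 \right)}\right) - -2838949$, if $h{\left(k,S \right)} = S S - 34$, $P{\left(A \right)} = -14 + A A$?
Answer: $2351889$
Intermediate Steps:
$P{\left(A \right)} = -14 + A^{2}$
$h{\left(k,S \right)} = -34 + S^{2}$ ($h{\left(k,S \right)} = S^{2} - 34 = -34 + S^{2}$)
$\left(P{\left(249 \right)} - h{\left(1475,-741 \right)}\right) - -2838949 = \left(\left(-14 + 249^{2}\right) - \left(-34 + \left(-741\right)^{2}\right)\right) - -2838949 = \left(\left(-14 + 62001\right) - \left(-34 + 549081\right)\right) + 2838949 = \left(61987 - 549047\right) + 2838949 = -487060 + 2838949 = 2351889$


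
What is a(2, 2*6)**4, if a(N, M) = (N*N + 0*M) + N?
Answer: 1296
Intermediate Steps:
a(N, M) = N + N**2 (a(N, M) = (N**2 + 0) + N = N**2 + N = N + N**2)
a(2, 2*6)**4 = (2*(1 + 2))**4 = (2*3)**4 = 6**4 = 1296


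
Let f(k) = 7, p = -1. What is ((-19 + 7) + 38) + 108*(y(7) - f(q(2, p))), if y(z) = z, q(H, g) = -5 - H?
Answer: 26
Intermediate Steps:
((-19 + 7) + 38) + 108*(y(7) - f(q(2, p))) = ((-19 + 7) + 38) + 108*(7 - 1*7) = (-12 + 38) + 108*(7 - 7) = 26 + 108*0 = 26 + 0 = 26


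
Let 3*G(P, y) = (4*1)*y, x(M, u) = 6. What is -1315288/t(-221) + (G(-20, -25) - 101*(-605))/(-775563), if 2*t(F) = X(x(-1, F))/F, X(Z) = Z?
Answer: 225439604095609/2326689 ≈ 9.6893e+7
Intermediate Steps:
G(P, y) = 4*y/3 (G(P, y) = ((4*1)*y)/3 = (4*y)/3 = 4*y/3)
t(F) = 3/F (t(F) = (6/F)/2 = 3/F)
-1315288/t(-221) + (G(-20, -25) - 101*(-605))/(-775563) = -1315288/(3/(-221)) + ((4/3)*(-25) - 101*(-605))/(-775563) = -1315288/(3*(-1/221)) + (-100/3 + 61105)*(-1/775563) = -1315288/(-3/221) + (183215/3)*(-1/775563) = -1315288*(-221/3) - 183215/2326689 = 290678648/3 - 183215/2326689 = 225439604095609/2326689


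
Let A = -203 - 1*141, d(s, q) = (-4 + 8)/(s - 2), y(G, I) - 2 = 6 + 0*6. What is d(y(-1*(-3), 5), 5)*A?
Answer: -688/3 ≈ -229.33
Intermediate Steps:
y(G, I) = 8 (y(G, I) = 2 + (6 + 0*6) = 2 + (6 + 0) = 2 + 6 = 8)
d(s, q) = 4/(-2 + s)
A = -344 (A = -203 - 141 = -344)
d(y(-1*(-3), 5), 5)*A = (4/(-2 + 8))*(-344) = (4/6)*(-344) = (4*(⅙))*(-344) = (⅔)*(-344) = -688/3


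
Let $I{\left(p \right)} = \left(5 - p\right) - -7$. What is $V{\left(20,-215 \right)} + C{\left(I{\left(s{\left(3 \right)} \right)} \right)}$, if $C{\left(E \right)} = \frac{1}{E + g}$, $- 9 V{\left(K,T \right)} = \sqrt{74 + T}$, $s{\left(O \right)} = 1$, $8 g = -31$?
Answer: $\frac{8}{57} - \frac{i \sqrt{141}}{9} \approx 0.14035 - 1.3194 i$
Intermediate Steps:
$g = - \frac{31}{8}$ ($g = \frac{1}{8} \left(-31\right) = - \frac{31}{8} \approx -3.875$)
$V{\left(K,T \right)} = - \frac{\sqrt{74 + T}}{9}$
$I{\left(p \right)} = 12 - p$ ($I{\left(p \right)} = \left(5 - p\right) + 7 = 12 - p$)
$C{\left(E \right)} = \frac{1}{- \frac{31}{8} + E}$ ($C{\left(E \right)} = \frac{1}{E - \frac{31}{8}} = \frac{1}{- \frac{31}{8} + E}$)
$V{\left(20,-215 \right)} + C{\left(I{\left(s{\left(3 \right)} \right)} \right)} = - \frac{\sqrt{74 - 215}}{9} + \frac{8}{-31 + 8 \left(12 - 1\right)} = - \frac{\sqrt{-141}}{9} + \frac{8}{-31 + 8 \left(12 - 1\right)} = - \frac{i \sqrt{141}}{9} + \frac{8}{-31 + 8 \cdot 11} = - \frac{i \sqrt{141}}{9} + \frac{8}{-31 + 88} = - \frac{i \sqrt{141}}{9} + \frac{8}{57} = \frac{8}{57} - \frac{i \sqrt{141}}{9}$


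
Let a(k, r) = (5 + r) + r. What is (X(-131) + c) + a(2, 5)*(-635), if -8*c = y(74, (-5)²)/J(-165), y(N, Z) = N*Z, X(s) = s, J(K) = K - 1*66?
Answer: -8921219/924 ≈ -9655.0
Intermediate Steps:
a(k, r) = 5 + 2*r
J(K) = -66 + K (J(K) = K - 66 = -66 + K)
c = 925/924 (c = -74*(-5)²/(8*(-66 - 165)) = -74*25/(8*(-231)) = -925*(-1)/(4*231) = -⅛*(-1850/231) = 925/924 ≈ 1.0011)
(X(-131) + c) + a(2, 5)*(-635) = (-131 + 925/924) + (5 + 2*5)*(-635) = -120119/924 + (5 + 10)*(-635) = -120119/924 + 15*(-635) = -120119/924 - 9525 = -8921219/924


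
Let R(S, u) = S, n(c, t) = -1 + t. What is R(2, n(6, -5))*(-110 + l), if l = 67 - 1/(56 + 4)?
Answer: -2581/30 ≈ -86.033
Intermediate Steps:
l = 4019/60 (l = 67 - 1/60 = 4019/60 ≈ 66.983)
R(2, n(6, -5))*(-110 + l) = 2*(-110 + 4019/60) = 2*(-2581/60) = -2581/30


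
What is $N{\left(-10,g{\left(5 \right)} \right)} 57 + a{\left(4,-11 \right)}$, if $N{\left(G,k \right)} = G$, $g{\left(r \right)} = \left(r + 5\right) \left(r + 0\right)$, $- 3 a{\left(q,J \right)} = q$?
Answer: $- \frac{1714}{3} \approx -571.33$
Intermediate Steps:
$a{\left(q,J \right)} = - \frac{q}{3}$
$g{\left(r \right)} = r \left(5 + r\right)$ ($g{\left(r \right)} = \left(5 + r\right) r = r \left(5 + r\right)$)
$N{\left(-10,g{\left(5 \right)} \right)} 57 + a{\left(4,-11 \right)} = \left(-10\right) 57 - \frac{4}{3} = -570 - \frac{4}{3} = - \frac{1714}{3}$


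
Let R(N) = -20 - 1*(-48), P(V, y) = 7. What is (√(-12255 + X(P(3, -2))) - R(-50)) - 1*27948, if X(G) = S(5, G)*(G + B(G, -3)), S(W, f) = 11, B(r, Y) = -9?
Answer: -27976 + I*√12277 ≈ -27976.0 + 110.8*I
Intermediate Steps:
R(N) = 28 (R(N) = -20 + 48 = 28)
X(G) = -99 + 11*G (X(G) = 11*(G - 9) = 11*(-9 + G) = -99 + 11*G)
(√(-12255 + X(P(3, -2))) - R(-50)) - 1*27948 = (√(-12255 + (-99 + 11*7)) - 1*28) - 1*27948 = (√(-12255 + (-99 + 77)) - 28) - 27948 = (√(-12255 - 22) - 28) - 27948 = (√(-12277) - 28) - 27948 = (I*√12277 - 28) - 27948 = (-28 + I*√12277) - 27948 = -27976 + I*√12277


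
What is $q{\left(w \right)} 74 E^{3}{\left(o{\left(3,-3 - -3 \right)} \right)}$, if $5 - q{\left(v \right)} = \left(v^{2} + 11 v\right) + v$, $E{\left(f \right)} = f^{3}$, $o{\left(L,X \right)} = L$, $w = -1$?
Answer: $23304672$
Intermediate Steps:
$q{\left(v \right)} = 5 - v^{2} - 12 v$ ($q{\left(v \right)} = 5 - \left(\left(v^{2} + 11 v\right) + v\right) = 5 - \left(v^{2} + 12 v\right) = 5 - v^{2} - 12 v$)
$q{\left(w \right)} 74 E^{3}{\left(o{\left(3,-3 - -3 \right)} \right)} = \left(5 - \left(-1\right)^{2} - -12\right) 74 \left(3^{3}\right)^{3} = \left(5 - 1 + 12\right) 74 \cdot 27^{3} = \left(5 - 1 + 12\right) 74 \cdot 19683 = 16 \cdot 74 \cdot 19683 = 1184 \cdot 19683 = 23304672$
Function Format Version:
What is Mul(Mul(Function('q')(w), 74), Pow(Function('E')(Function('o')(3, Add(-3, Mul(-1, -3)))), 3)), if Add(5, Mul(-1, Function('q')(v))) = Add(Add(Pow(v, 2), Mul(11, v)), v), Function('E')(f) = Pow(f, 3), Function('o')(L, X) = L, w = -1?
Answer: 23304672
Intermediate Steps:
Function('q')(v) = Add(5, Mul(-1, Pow(v, 2)), Mul(-12, v)) (Function('q')(v) = Add(5, Mul(-1, Add(Add(Pow(v, 2), Mul(11, v)), v))) = Add(5, Mul(-1, Add(Pow(v, 2), Mul(12, v)))) = Add(5, Add(Mul(-1, Pow(v, 2)), Mul(-12, v))) = Add(5, Mul(-1, Pow(v, 2)), Mul(-12, v)))
Mul(Mul(Function('q')(w), 74), Pow(Function('E')(Function('o')(3, Add(-3, Mul(-1, -3)))), 3)) = Mul(Mul(Add(5, Mul(-1, Pow(-1, 2)), Mul(-12, -1)), 74), Pow(Pow(3, 3), 3)) = Mul(Mul(Add(5, Mul(-1, 1), 12), 74), Pow(27, 3)) = Mul(Mul(Add(5, -1, 12), 74), 19683) = Mul(Mul(16, 74), 19683) = Mul(1184, 19683) = 23304672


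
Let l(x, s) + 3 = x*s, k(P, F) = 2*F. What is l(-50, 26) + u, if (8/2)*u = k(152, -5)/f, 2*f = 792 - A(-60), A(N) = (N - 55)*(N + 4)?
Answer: -7359339/5648 ≈ -1303.0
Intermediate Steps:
A(N) = (-55 + N)*(4 + N)
f = -2824 (f = (792 - (-220 + (-60)² - 51*(-60)))/2 = (792 - (-220 + 3600 + 3060))/2 = (792 - 1*6440)/2 = (792 - 6440)/2 = (½)*(-5648) = -2824)
u = 5/5648 (u = ((2*(-5))/(-2824))/4 = (-10*(-1/2824))/4 = (¼)*(5/1412) = 5/5648 ≈ 0.00088527)
l(x, s) = -3 + s*x (l(x, s) = -3 + x*s = -3 + s*x)
l(-50, 26) + u = (-3 + 26*(-50)) + 5/5648 = (-3 - 1300) + 5/5648 = -1303 + 5/5648 = -7359339/5648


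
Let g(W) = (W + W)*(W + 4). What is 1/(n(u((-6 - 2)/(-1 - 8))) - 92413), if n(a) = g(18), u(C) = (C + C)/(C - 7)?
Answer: -1/91621 ≈ -1.0915e-5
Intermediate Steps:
g(W) = 2*W*(4 + W) (g(W) = (2*W)*(4 + W) = 2*W*(4 + W))
u(C) = 2*C/(-7 + C) (u(C) = (2*C)/(-7 + C) = 2*C/(-7 + C))
n(a) = 792 (n(a) = 2*18*(4 + 18) = 2*18*22 = 792)
1/(n(u((-6 - 2)/(-1 - 8))) - 92413) = 1/(792 - 92413) = 1/(-91621) = -1/91621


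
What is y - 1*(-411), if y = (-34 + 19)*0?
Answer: 411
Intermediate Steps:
y = 0 (y = -15*0 = 0)
y - 1*(-411) = 0 - 1*(-411) = 0 + 411 = 411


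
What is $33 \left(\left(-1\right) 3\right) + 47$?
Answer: $-52$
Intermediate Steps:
$33 \left(\left(-1\right) 3\right) + 47 = 33 \left(-3\right) + 47 = -99 + 47 = -52$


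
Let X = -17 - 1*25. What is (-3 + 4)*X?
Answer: -42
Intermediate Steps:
X = -42 (X = -17 - 25 = -42)
(-3 + 4)*X = (-3 + 4)*(-42) = 1*(-42) = -42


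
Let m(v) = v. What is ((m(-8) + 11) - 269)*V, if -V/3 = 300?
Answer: 239400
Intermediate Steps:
V = -900 (V = -3*300 = -900)
((m(-8) + 11) - 269)*V = ((-8 + 11) - 269)*(-900) = (3 - 269)*(-900) = -266*(-900) = 239400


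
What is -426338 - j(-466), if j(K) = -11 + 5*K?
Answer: -423997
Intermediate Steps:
-426338 - j(-466) = -426338 - (-11 + 5*(-466)) = -426338 - (-11 - 2330) = -426338 - 1*(-2341) = -426338 + 2341 = -423997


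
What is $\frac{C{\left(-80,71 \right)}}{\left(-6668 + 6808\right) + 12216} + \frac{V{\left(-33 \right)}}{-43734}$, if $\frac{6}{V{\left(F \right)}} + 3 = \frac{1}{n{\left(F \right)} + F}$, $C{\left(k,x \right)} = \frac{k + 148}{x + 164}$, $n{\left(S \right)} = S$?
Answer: $\frac{72569077}{1052947692565} \approx 6.892 \cdot 10^{-5}$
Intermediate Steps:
$C{\left(k,x \right)} = \frac{148 + k}{164 + x}$
$V{\left(F \right)} = \frac{6}{-3 + \frac{1}{2 F}}$ ($V{\left(F \right)} = \frac{6}{-3 + \frac{1}{F + F}} = \frac{6}{-3 + \frac{1}{2 F}}$)
$\frac{C{\left(-80,71 \right)}}{\left(-6668 + 6808\right) + 12216} + \frac{V{\left(-33 \right)}}{-43734} = \frac{\frac{1}{164 + 71} \left(148 - 80\right)}{\left(-6668 + 6808\right) + 12216} + \frac{\left(-12\right) \left(-33\right) \frac{1}{-1 + 6 \left(-33\right)}}{-43734} = \frac{\frac{1}{235} \cdot 68}{140 + 12216} + \left(-12\right) \left(-33\right) \frac{1}{-1 - 198} \left(- \frac{1}{43734}\right) = \frac{\frac{1}{235} \cdot 68}{12356} + \left(-12\right) \left(-33\right) \frac{1}{-199} \left(- \frac{1}{43734}\right) = \frac{68}{235} \cdot \frac{1}{12356} + \left(-12\right) \left(-33\right) \left(- \frac{1}{199}\right) \left(- \frac{1}{43734}\right) = \frac{17}{725915} - - \frac{66}{1450511} = \frac{17}{725915} + \frac{66}{1450511} = \frac{72569077}{1052947692565}$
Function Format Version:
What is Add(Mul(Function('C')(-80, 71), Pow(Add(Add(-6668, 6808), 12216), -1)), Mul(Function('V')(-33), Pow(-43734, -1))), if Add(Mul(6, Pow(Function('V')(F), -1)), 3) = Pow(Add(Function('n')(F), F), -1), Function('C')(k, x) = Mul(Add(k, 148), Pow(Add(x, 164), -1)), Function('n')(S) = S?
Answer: Rational(72569077, 1052947692565) ≈ 6.8920e-5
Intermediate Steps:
Function('C')(k, x) = Mul(Pow(Add(164, x), -1), Add(148, k)) (Function('C')(k, x) = Mul(Add(148, k), Pow(Add(164, x), -1)) = Mul(Pow(Add(164, x), -1), Add(148, k)))
Function('V')(F) = Mul(6, Pow(Add(-3, Mul(Rational(1, 2), Pow(F, -1))), -1)) (Function('V')(F) = Mul(6, Pow(Add(-3, Pow(Add(F, F), -1)), -1)) = Mul(6, Pow(Add(-3, Pow(Mul(2, F), -1)), -1)) = Mul(6, Pow(Add(-3, Mul(Rational(1, 2), Pow(F, -1))), -1)))
Add(Mul(Function('C')(-80, 71), Pow(Add(Add(-6668, 6808), 12216), -1)), Mul(Function('V')(-33), Pow(-43734, -1))) = Add(Mul(Mul(Pow(Add(164, 71), -1), Add(148, -80)), Pow(Add(Add(-6668, 6808), 12216), -1)), Mul(Mul(-12, -33, Pow(Add(-1, Mul(6, -33)), -1)), Pow(-43734, -1))) = Add(Mul(Mul(Pow(235, -1), 68), Pow(Add(140, 12216), -1)), Mul(Mul(-12, -33, Pow(Add(-1, -198), -1)), Rational(-1, 43734))) = Add(Mul(Mul(Rational(1, 235), 68), Pow(12356, -1)), Mul(Mul(-12, -33, Pow(-199, -1)), Rational(-1, 43734))) = Add(Mul(Rational(68, 235), Rational(1, 12356)), Mul(Mul(-12, -33, Rational(-1, 199)), Rational(-1, 43734))) = Add(Rational(17, 725915), Mul(Rational(-396, 199), Rational(-1, 43734))) = Add(Rational(17, 725915), Rational(66, 1450511)) = Rational(72569077, 1052947692565)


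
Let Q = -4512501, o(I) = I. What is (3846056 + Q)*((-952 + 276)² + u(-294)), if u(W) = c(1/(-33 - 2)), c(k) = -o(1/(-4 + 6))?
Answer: -609098074195/2 ≈ -3.0455e+11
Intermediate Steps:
c(k) = -½ (c(k) = -1/(-4 + 6) = -1/2 = -1*½ = -½)
u(W) = -½
(3846056 + Q)*((-952 + 276)² + u(-294)) = (3846056 - 4512501)*((-952 + 276)² - ½) = -666445*((-676)² - ½) = -666445*(456976 - ½) = -666445*913951/2 = -609098074195/2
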